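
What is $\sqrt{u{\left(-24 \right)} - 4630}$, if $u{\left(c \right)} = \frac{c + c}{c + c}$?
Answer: $i \sqrt{4629} \approx 68.037 i$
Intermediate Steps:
$u{\left(c \right)} = 1$ ($u{\left(c \right)} = \frac{2 c}{2 c} = 2 c \frac{1}{2 c} = 1$)
$\sqrt{u{\left(-24 \right)} - 4630} = \sqrt{1 - 4630} = \sqrt{-4629} = i \sqrt{4629}$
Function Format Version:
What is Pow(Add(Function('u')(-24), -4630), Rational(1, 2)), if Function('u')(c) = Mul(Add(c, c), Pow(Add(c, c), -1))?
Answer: Mul(I, Pow(4629, Rational(1, 2))) ≈ Mul(68.037, I)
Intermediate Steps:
Function('u')(c) = 1 (Function('u')(c) = Mul(Mul(2, c), Pow(Mul(2, c), -1)) = Mul(Mul(2, c), Mul(Rational(1, 2), Pow(c, -1))) = 1)
Pow(Add(Function('u')(-24), -4630), Rational(1, 2)) = Pow(Add(1, -4630), Rational(1, 2)) = Pow(-4629, Rational(1, 2)) = Mul(I, Pow(4629, Rational(1, 2)))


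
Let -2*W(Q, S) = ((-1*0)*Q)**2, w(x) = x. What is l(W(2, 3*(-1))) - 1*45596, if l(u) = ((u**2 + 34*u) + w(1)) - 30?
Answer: -45625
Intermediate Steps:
W(Q, S) = 0 (W(Q, S) = -((-1*0)*Q)**2/2 = -(0*Q)**2/2 = -1/2*0**2 = -1/2*0 = 0)
l(u) = -29 + u**2 + 34*u (l(u) = ((u**2 + 34*u) + 1) - 30 = (1 + u**2 + 34*u) - 30 = -29 + u**2 + 34*u)
l(W(2, 3*(-1))) - 1*45596 = (-29 + 0**2 + 34*0) - 1*45596 = (-29 + 0 + 0) - 45596 = -29 - 45596 = -45625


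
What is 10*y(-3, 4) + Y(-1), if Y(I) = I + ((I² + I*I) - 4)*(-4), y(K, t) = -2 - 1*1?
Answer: -23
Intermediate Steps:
y(K, t) = -3 (y(K, t) = -2 - 1 = -3)
Y(I) = 16 + I - 8*I² (Y(I) = I + ((I² + I²) - 4)*(-4) = I + (2*I² - 4)*(-4) = I + (-4 + 2*I²)*(-4) = I + (16 - 8*I²) = 16 + I - 8*I²)
10*y(-3, 4) + Y(-1) = 10*(-3) + (16 - 1 - 8*(-1)²) = -30 + (16 - 1 - 8*1) = -30 + (16 - 1 - 8) = -30 + 7 = -23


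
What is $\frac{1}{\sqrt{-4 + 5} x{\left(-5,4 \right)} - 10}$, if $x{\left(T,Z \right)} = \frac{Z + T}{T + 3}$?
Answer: $- \frac{2}{19} \approx -0.10526$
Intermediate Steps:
$x{\left(T,Z \right)} = \frac{T + Z}{3 + T}$
$\frac{1}{\sqrt{-4 + 5} x{\left(-5,4 \right)} - 10} = \frac{1}{\sqrt{-4 + 5} \frac{-5 + 4}{3 - 5} - 10} = \frac{1}{\sqrt{1} \frac{1}{-2} \left(-1\right) - 10} = \frac{1}{1 \left(\left(- \frac{1}{2}\right) \left(-1\right)\right) - 10} = \frac{1}{1 \cdot \frac{1}{2} - 10} = \frac{1}{\frac{1}{2} - 10} = \frac{1}{- \frac{19}{2}} = - \frac{2}{19}$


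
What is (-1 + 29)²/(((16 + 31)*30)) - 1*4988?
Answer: -3516148/705 ≈ -4987.4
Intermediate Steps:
(-1 + 29)²/(((16 + 31)*30)) - 1*4988 = 28²/((47*30)) - 4988 = 784/1410 - 4988 = 784*(1/1410) - 4988 = 392/705 - 4988 = -3516148/705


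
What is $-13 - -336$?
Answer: $323$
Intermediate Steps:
$-13 - -336 = -13 + 336 = 323$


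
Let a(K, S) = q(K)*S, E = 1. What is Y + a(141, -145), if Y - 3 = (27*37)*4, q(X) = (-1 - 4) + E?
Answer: 4579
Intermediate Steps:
q(X) = -4 (q(X) = (-1 - 4) + 1 = -5 + 1 = -4)
Y = 3999 (Y = 3 + (27*37)*4 = 3 + 999*4 = 3 + 3996 = 3999)
a(K, S) = -4*S
Y + a(141, -145) = 3999 - 4*(-145) = 3999 + 580 = 4579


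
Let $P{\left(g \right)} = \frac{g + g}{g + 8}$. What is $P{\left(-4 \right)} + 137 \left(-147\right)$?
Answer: $-20141$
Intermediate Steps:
$P{\left(g \right)} = \frac{2 g}{8 + g}$
$P{\left(-4 \right)} + 137 \left(-147\right) = 2 \left(-4\right) \frac{1}{8 - 4} + 137 \left(-147\right) = 2 \left(-4\right) \frac{1}{4} - 20139 = -2 - 20139 = -20141$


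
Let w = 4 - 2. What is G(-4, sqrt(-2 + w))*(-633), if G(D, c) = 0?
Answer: 0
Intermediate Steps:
w = 2
G(-4, sqrt(-2 + w))*(-633) = 0*(-633) = 0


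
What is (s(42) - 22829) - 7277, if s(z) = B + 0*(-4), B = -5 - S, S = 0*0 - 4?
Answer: -30107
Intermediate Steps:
S = -4 (S = 0 - 4 = -4)
B = -1 (B = -5 - 1*(-4) = -5 + 4 = -1)
s(z) = -1 (s(z) = -1 + 0*(-4) = -1 + 0 = -1)
(s(42) - 22829) - 7277 = (-1 - 22829) - 7277 = -22830 - 7277 = -30107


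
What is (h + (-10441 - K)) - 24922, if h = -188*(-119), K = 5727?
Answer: -18718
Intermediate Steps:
h = 22372
(h + (-10441 - K)) - 24922 = (22372 + (-10441 - 1*5727)) - 24922 = (22372 + (-10441 - 5727)) - 24922 = (22372 - 16168) - 24922 = 6204 - 24922 = -18718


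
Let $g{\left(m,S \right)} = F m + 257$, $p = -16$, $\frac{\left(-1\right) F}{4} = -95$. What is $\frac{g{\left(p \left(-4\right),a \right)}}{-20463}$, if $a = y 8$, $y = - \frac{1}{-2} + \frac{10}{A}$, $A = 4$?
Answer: $- \frac{24577}{20463} \approx -1.201$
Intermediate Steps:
$F = 380$ ($F = \left(-4\right) \left(-95\right) = 380$)
$y = 3$ ($y = - \frac{1}{-2} + \frac{10}{4} = \left(-1\right) \left(- \frac{1}{2}\right) + 10 \cdot \frac{1}{4} = \frac{1}{2} + \frac{5}{2} = 3$)
$a = 24$ ($a = 3 \cdot 8 = 24$)
$g{\left(m,S \right)} = 257 + 380 m$ ($g{\left(m,S \right)} = 380 m + 257 = 257 + 380 m$)
$\frac{g{\left(p \left(-4\right),a \right)}}{-20463} = \frac{257 + 380 \left(\left(-16\right) \left(-4\right)\right)}{-20463} = \left(257 + 380 \cdot 64\right) \left(- \frac{1}{20463}\right) = \left(257 + 24320\right) \left(- \frac{1}{20463}\right) = 24577 \left(- \frac{1}{20463}\right) = - \frac{24577}{20463}$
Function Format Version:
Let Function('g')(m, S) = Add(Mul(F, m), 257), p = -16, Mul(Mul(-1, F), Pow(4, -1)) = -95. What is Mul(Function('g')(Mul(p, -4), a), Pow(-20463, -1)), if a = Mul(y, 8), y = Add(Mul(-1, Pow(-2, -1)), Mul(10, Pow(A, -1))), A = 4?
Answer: Rational(-24577, 20463) ≈ -1.2010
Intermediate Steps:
F = 380 (F = Mul(-4, -95) = 380)
y = 3 (y = Add(Mul(-1, Pow(-2, -1)), Mul(10, Pow(4, -1))) = Add(Mul(-1, Rational(-1, 2)), Mul(10, Rational(1, 4))) = Add(Rational(1, 2), Rational(5, 2)) = 3)
a = 24 (a = Mul(3, 8) = 24)
Function('g')(m, S) = Add(257, Mul(380, m)) (Function('g')(m, S) = Add(Mul(380, m), 257) = Add(257, Mul(380, m)))
Mul(Function('g')(Mul(p, -4), a), Pow(-20463, -1)) = Mul(Add(257, Mul(380, Mul(-16, -4))), Pow(-20463, -1)) = Mul(Add(257, Mul(380, 64)), Rational(-1, 20463)) = Mul(Add(257, 24320), Rational(-1, 20463)) = Mul(24577, Rational(-1, 20463)) = Rational(-24577, 20463)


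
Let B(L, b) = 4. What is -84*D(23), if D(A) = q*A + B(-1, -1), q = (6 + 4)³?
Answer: -1932336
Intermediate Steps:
q = 1000 (q = 10³ = 1000)
D(A) = 4 + 1000*A (D(A) = 1000*A + 4 = 4 + 1000*A)
-84*D(23) = -84*(4 + 1000*23) = -84*(4 + 23000) = -84*23004 = -1932336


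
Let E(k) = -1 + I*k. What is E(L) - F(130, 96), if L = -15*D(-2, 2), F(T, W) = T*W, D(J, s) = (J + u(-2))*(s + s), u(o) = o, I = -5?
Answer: -13681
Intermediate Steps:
D(J, s) = 2*s*(-2 + J) (D(J, s) = (J - 2)*(s + s) = (-2 + J)*(2*s) = 2*s*(-2 + J))
L = 240 (L = -30*2*(-2 - 2) = -30*2*(-4) = -15*(-16) = 240)
E(k) = -1 - 5*k
E(L) - F(130, 96) = (-1 - 5*240) - 130*96 = (-1 - 1200) - 1*12480 = -1201 - 12480 = -13681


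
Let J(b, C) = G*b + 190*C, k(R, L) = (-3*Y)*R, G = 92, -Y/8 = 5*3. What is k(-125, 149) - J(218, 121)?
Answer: -88046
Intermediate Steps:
Y = -120 (Y = -40*3 = -8*15 = -120)
k(R, L) = 360*R (k(R, L) = (-3*(-120))*R = 360*R)
J(b, C) = 92*b + 190*C
k(-125, 149) - J(218, 121) = 360*(-125) - (92*218 + 190*121) = -45000 - (20056 + 22990) = -45000 - 1*43046 = -45000 - 43046 = -88046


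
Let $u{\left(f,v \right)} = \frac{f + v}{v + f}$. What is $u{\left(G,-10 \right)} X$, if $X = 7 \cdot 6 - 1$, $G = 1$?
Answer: $41$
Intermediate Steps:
$u{\left(f,v \right)} = 1$ ($u{\left(f,v \right)} = \frac{f + v}{f + v} = 1$)
$X = 41$ ($X = 42 - 1 = 41$)
$u{\left(G,-10 \right)} X = 1 \cdot 41 = 41$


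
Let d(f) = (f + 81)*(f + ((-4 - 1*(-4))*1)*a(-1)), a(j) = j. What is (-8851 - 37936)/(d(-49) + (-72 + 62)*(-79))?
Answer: 46787/778 ≈ 60.138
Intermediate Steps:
d(f) = f*(81 + f) (d(f) = (f + 81)*(f + ((-4 - 1*(-4))*1)*(-1)) = (81 + f)*(f + ((-4 + 4)*1)*(-1)) = (81 + f)*(f + (0*1)*(-1)) = (81 + f)*(f + 0*(-1)) = (81 + f)*(f + 0) = (81 + f)*f = f*(81 + f))
(-8851 - 37936)/(d(-49) + (-72 + 62)*(-79)) = (-8851 - 37936)/(-49*(81 - 49) + (-72 + 62)*(-79)) = -46787/(-49*32 - 10*(-79)) = -46787/(-1568 + 790) = -46787/(-778) = -46787*(-1/778) = 46787/778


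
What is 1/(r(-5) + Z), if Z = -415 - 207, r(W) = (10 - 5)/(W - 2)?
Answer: -7/4359 ≈ -0.0016059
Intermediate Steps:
r(W) = 5/(-2 + W)
Z = -622
1/(r(-5) + Z) = 1/(5/(-2 - 5) - 622) = 1/(5/(-7) - 622) = 1/(5*(-1/7) - 622) = 1/(-5/7 - 622) = 1/(-4359/7) = -7/4359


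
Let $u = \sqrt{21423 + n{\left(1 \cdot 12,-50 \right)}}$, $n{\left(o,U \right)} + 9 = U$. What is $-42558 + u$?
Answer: $-42558 + 14 \sqrt{109} \approx -42412.0$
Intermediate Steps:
$n{\left(o,U \right)} = -9 + U$
$u = 14 \sqrt{109}$ ($u = \sqrt{21423 - 59} = \sqrt{21364} = 14 \sqrt{109} \approx 146.16$)
$-42558 + u = -42558 + 14 \sqrt{109}$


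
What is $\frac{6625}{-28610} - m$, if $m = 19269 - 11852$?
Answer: $- \frac{42441399}{5722} \approx -7417.2$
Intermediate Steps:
$m = 7417$
$\frac{6625}{-28610} - m = \frac{6625}{-28610} - 7417 = 6625 \left(- \frac{1}{28610}\right) - 7417 = - \frac{1325}{5722} - 7417 = - \frac{42441399}{5722}$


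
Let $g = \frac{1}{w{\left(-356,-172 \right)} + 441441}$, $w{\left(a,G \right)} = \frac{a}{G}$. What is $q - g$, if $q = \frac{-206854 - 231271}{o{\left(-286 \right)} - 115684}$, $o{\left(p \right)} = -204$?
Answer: $\frac{2079126637329}{549948010544} \approx 3.7806$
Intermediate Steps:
$g = \frac{43}{18982052}$ ($g = \frac{1}{- \frac{356}{-172} + 441441} = \frac{1}{\left(-356\right) \left(- \frac{1}{172}\right) + 441441} = \frac{1}{\frac{89}{43} + 441441} = \frac{1}{\frac{18982052}{43}} = \frac{43}{18982052} \approx 2.2653 \cdot 10^{-6}$)
$q = \frac{438125}{115888}$ ($q = \frac{-206854 - 231271}{-204 - 115684} = - \frac{438125}{-115888} = \left(-438125\right) \left(- \frac{1}{115888}\right) = \frac{438125}{115888} \approx 3.7806$)
$q - g = \frac{438125}{115888} - \frac{43}{18982052} = \frac{2079126637329}{549948010544}$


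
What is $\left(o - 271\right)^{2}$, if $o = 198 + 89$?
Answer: $256$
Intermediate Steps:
$o = 287$
$\left(o - 271\right)^{2} = \left(287 - 271\right)^{2} = 16^{2} = 256$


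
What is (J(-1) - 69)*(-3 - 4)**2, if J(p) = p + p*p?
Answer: -3381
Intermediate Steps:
J(p) = p + p**2
(J(-1) - 69)*(-3 - 4)**2 = (-(1 - 1) - 69)*(-3 - 4)**2 = (-1*0 - 69)*(-7)**2 = (0 - 69)*49 = -69*49 = -3381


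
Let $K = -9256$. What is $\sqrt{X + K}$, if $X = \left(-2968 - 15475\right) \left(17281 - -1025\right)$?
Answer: $i \sqrt{337626814} \approx 18375.0 i$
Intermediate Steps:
$X = -337617558$ ($X = - 18443 \left(17281 + 1025\right) = \left(-18443\right) 18306 = -337617558$)
$\sqrt{X + K} = \sqrt{-337617558 - 9256} = \sqrt{-337626814} = i \sqrt{337626814}$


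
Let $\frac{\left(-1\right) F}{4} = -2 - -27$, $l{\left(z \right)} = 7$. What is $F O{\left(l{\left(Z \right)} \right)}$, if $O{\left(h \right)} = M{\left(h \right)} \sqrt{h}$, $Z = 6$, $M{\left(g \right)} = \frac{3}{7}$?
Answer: $- \frac{300 \sqrt{7}}{7} \approx -113.39$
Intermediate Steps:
$M{\left(g \right)} = \frac{3}{7}$ ($M{\left(g \right)} = 3 \cdot \frac{1}{7} = \frac{3}{7}$)
$O{\left(h \right)} = \frac{3 \sqrt{h}}{7}$
$F = -100$ ($F = - 4 \left(-2 - -27\right) = - 4 \left(-2 + 27\right) = \left(-4\right) 25 = -100$)
$F O{\left(l{\left(Z \right)} \right)} = - 100 \frac{3 \sqrt{7}}{7} = - \frac{300 \sqrt{7}}{7}$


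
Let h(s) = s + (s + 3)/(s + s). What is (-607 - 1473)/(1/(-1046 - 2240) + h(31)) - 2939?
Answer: -311512193/103667 ≈ -3004.9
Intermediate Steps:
h(s) = s + (3 + s)/(2*s) (h(s) = s + (3 + s)/((2*s)) = s + (3 + s)*(1/(2*s)) = s + (3 + s)/(2*s))
(-607 - 1473)/(1/(-1046 - 2240) + h(31)) - 2939 = (-607 - 1473)/(1/(-1046 - 2240) + (½ + 31 + (3/2)/31)) - 2939 = -2080/(1/(-3286) + (½ + 31 + (3/2)*(1/31))) - 2939 = -2080/(-1/3286 + (½ + 31 + 3/62)) - 2939 = -2080/(-1/3286 + 978/31) - 2939 = -2080/103667/3286 - 2939 = -2080*3286/103667 - 2939 = -6834880/103667 - 2939 = -311512193/103667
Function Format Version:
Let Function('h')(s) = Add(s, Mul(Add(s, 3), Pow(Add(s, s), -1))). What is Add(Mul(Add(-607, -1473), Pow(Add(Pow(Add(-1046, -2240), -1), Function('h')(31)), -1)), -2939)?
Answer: Rational(-311512193, 103667) ≈ -3004.9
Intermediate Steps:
Function('h')(s) = Add(s, Mul(Rational(1, 2), Pow(s, -1), Add(3, s))) (Function('h')(s) = Add(s, Mul(Add(3, s), Pow(Mul(2, s), -1))) = Add(s, Mul(Add(3, s), Mul(Rational(1, 2), Pow(s, -1)))) = Add(s, Mul(Rational(1, 2), Pow(s, -1), Add(3, s))))
Add(Mul(Add(-607, -1473), Pow(Add(Pow(Add(-1046, -2240), -1), Function('h')(31)), -1)), -2939) = Add(Mul(Add(-607, -1473), Pow(Add(Pow(Add(-1046, -2240), -1), Add(Rational(1, 2), 31, Mul(Rational(3, 2), Pow(31, -1)))), -1)), -2939) = Add(Mul(-2080, Pow(Add(Pow(-3286, -1), Add(Rational(1, 2), 31, Mul(Rational(3, 2), Rational(1, 31)))), -1)), -2939) = Add(Mul(-2080, Pow(Add(Rational(-1, 3286), Add(Rational(1, 2), 31, Rational(3, 62))), -1)), -2939) = Add(Mul(-2080, Pow(Add(Rational(-1, 3286), Rational(978, 31)), -1)), -2939) = Add(Mul(-2080, Pow(Rational(103667, 3286), -1)), -2939) = Add(Mul(-2080, Rational(3286, 103667)), -2939) = Add(Rational(-6834880, 103667), -2939) = Rational(-311512193, 103667)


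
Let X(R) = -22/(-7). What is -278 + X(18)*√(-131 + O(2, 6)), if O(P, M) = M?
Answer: -278 + 110*I*√5/7 ≈ -278.0 + 35.138*I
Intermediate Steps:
X(R) = 22/7 (X(R) = -22*(-⅐) = 22/7)
-278 + X(18)*√(-131 + O(2, 6)) = -278 + 22*√(-131 + 6)/7 = -278 + 22*√(-125)/7 = -278 + 22*(5*I*√5)/7 = -278 + 110*I*√5/7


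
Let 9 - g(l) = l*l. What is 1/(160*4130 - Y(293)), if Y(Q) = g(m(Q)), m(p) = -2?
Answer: 1/660795 ≈ 1.5133e-6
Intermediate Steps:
g(l) = 9 - l² (g(l) = 9 - l*l = 9 - l²)
Y(Q) = 5 (Y(Q) = 9 - 1*(-2)² = 9 - 1*4 = 9 - 4 = 5)
1/(160*4130 - Y(293)) = 1/(160*4130 - 1*5) = 1/(660800 - 5) = 1/660795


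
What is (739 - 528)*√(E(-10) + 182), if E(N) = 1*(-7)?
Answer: 1055*√7 ≈ 2791.3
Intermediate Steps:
E(N) = -7
(739 - 528)*√(E(-10) + 182) = (739 - 528)*√(-7 + 182) = 211*√175 = 211*(5*√7) = 1055*√7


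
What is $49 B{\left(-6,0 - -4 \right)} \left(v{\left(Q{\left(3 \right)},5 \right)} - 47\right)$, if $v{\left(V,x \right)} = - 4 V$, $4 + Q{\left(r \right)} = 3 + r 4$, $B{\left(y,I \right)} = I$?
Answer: $-17836$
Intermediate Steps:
$Q{\left(r \right)} = -1 + 4 r$ ($Q{\left(r \right)} = -4 + \left(3 + r 4\right) = -4 + \left(3 + 4 r\right) = -1 + 4 r$)
$49 B{\left(-6,0 - -4 \right)} \left(v{\left(Q{\left(3 \right)},5 \right)} - 47\right) = 49 \left(0 - -4\right) \left(- 4 \left(-1 + 4 \cdot 3\right) - 47\right) = 49 \left(0 + 4\right) \left(- 4 \left(-1 + 12\right) - 47\right) = 49 \cdot 4 \left(\left(-4\right) 11 - 47\right) = 196 \left(-44 - 47\right) = 196 \left(-91\right) = -17836$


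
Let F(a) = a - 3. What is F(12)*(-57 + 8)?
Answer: -441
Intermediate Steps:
F(a) = -3 + a
F(12)*(-57 + 8) = (-3 + 12)*(-57 + 8) = 9*(-49) = -441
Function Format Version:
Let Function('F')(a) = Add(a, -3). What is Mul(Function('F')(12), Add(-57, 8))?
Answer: -441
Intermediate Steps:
Function('F')(a) = Add(-3, a)
Mul(Function('F')(12), Add(-57, 8)) = Mul(Add(-3, 12), Add(-57, 8)) = Mul(9, -49) = -441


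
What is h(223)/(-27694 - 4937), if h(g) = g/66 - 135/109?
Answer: -15397/234747414 ≈ -6.5590e-5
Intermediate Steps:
h(g) = -135/109 + g/66 (h(g) = g*(1/66) - 135*1/109 = g/66 - 135/109 = -135/109 + g/66)
h(223)/(-27694 - 4937) = (-135/109 + (1/66)*223)/(-27694 - 4937) = (-135/109 + 223/66)/(-32631) = (15397/7194)*(-1/32631) = -15397/234747414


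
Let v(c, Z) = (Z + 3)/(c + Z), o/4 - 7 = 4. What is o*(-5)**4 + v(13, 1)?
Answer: 192502/7 ≈ 27500.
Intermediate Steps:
o = 44 (o = 28 + 4*4 = 28 + 16 = 44)
v(c, Z) = (3 + Z)/(Z + c)
o*(-5)**4 + v(13, 1) = 44*(-5)**4 + (3 + 1)/(1 + 13) = 44*625 + 4/14 = 27500 + (1/14)*4 = 27500 + 2/7 = 192502/7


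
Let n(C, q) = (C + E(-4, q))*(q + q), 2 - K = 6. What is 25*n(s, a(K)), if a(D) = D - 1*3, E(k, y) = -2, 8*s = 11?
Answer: 875/4 ≈ 218.75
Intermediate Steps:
K = -4 (K = 2 - 1*6 = 2 - 6 = -4)
s = 11/8 (s = (1/8)*11 = 11/8 ≈ 1.3750)
a(D) = -3 + D (a(D) = D - 3 = -3 + D)
n(C, q) = 2*q*(-2 + C) (n(C, q) = (C - 2)*(q + q) = (-2 + C)*(2*q) = 2*q*(-2 + C))
25*n(s, a(K)) = 25*(2*(-3 - 4)*(-2 + 11/8)) = 25*(2*(-7)*(-5/8)) = 25*(35/4) = 875/4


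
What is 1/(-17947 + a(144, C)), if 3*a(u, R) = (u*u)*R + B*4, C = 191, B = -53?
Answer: 3/3906523 ≈ 7.6795e-7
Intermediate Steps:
a(u, R) = -212/3 + R*u**2/3 (a(u, R) = ((u*u)*R - 53*4)/3 = (u**2*R - 212)/3 = (R*u**2 - 212)/3 = (-212 + R*u**2)/3 = -212/3 + R*u**2/3)
1/(-17947 + a(144, C)) = 1/(-17947 + (-212/3 + (1/3)*191*144**2)) = 1/(-17947 + (-212/3 + (1/3)*191*20736)) = 1/(-17947 + (-212/3 + 1320192)) = 1/(-17947 + 3960364/3) = 1/(3906523/3) = 3/3906523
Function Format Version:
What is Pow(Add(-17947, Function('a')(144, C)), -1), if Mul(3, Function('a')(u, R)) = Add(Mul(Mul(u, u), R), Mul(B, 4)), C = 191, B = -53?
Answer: Rational(3, 3906523) ≈ 7.6795e-7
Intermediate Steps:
Function('a')(u, R) = Add(Rational(-212, 3), Mul(Rational(1, 3), R, Pow(u, 2))) (Function('a')(u, R) = Mul(Rational(1, 3), Add(Mul(Mul(u, u), R), Mul(-53, 4))) = Mul(Rational(1, 3), Add(Mul(Pow(u, 2), R), -212)) = Mul(Rational(1, 3), Add(Mul(R, Pow(u, 2)), -212)) = Mul(Rational(1, 3), Add(-212, Mul(R, Pow(u, 2)))) = Add(Rational(-212, 3), Mul(Rational(1, 3), R, Pow(u, 2))))
Pow(Add(-17947, Function('a')(144, C)), -1) = Pow(Add(-17947, Add(Rational(-212, 3), Mul(Rational(1, 3), 191, Pow(144, 2)))), -1) = Pow(Add(-17947, Add(Rational(-212, 3), Mul(Rational(1, 3), 191, 20736))), -1) = Pow(Add(-17947, Add(Rational(-212, 3), 1320192)), -1) = Pow(Add(-17947, Rational(3960364, 3)), -1) = Pow(Rational(3906523, 3), -1) = Rational(3, 3906523)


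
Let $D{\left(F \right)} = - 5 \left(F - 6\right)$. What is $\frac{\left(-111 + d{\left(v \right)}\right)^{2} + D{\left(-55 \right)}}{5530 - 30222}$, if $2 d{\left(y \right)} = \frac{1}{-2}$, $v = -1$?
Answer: $- \frac{202905}{395072} \approx -0.51359$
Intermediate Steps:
$d{\left(y \right)} = - \frac{1}{4}$ ($d{\left(y \right)} = \frac{1}{2 \left(-2\right)} = \frac{1}{2} \left(- \frac{1}{2}\right) = - \frac{1}{4}$)
$D{\left(F \right)} = 30 - 5 F$ ($D{\left(F \right)} = - 5 \left(-6 + F\right) = 30 - 5 F$)
$\frac{\left(-111 + d{\left(v \right)}\right)^{2} + D{\left(-55 \right)}}{5530 - 30222} = \frac{\left(-111 - \frac{1}{4}\right)^{2} + \left(30 - -275\right)}{5530 - 30222} = \frac{\left(- \frac{445}{4}\right)^{2} + \left(30 + 275\right)}{-24692} = \left(\frac{198025}{16} + 305\right) \left(- \frac{1}{24692}\right) = \frac{202905}{16} \left(- \frac{1}{24692}\right) = - \frac{202905}{395072}$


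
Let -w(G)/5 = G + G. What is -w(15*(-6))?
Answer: -900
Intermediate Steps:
w(G) = -10*G (w(G) = -5*(G + G) = -10*G)
-w(15*(-6)) = -(-10)*15*(-6) = -(-10)*(-90) = -1*900 = -900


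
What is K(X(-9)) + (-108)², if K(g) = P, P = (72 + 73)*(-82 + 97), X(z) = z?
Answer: 13839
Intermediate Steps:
P = 2175 (P = 145*15 = 2175)
K(g) = 2175
K(X(-9)) + (-108)² = 2175 + (-108)² = 2175 + 11664 = 13839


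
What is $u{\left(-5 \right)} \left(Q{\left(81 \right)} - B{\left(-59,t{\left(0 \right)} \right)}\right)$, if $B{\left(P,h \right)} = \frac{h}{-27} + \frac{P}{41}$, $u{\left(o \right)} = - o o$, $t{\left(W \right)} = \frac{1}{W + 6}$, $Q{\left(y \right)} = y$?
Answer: $- \frac{13690025}{6642} \approx -2061.1$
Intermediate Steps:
$t{\left(W \right)} = \frac{1}{6 + W}$
$u{\left(o \right)} = - o^{2}$
$B{\left(P,h \right)} = - \frac{h}{27} + \frac{P}{41}$ ($B{\left(P,h \right)} = h \left(- \frac{1}{27}\right) + P \frac{1}{41} = - \frac{h}{27} + \frac{P}{41}$)
$u{\left(-5 \right)} \left(Q{\left(81 \right)} - B{\left(-59,t{\left(0 \right)} \right)}\right) = - \left(-5\right)^{2} \left(81 - \left(- \frac{1}{27 \left(6 + 0\right)} + \frac{1}{41} \left(-59\right)\right)\right) = \left(-1\right) 25 \left(81 - \left(- \frac{1}{27 \cdot 6} - \frac{59}{41}\right)\right) = - 25 \left(81 - \left(\left(- \frac{1}{27}\right) \frac{1}{6} - \frac{59}{41}\right)\right) = - 25 \left(81 - \left(- \frac{1}{162} - \frac{59}{41}\right)\right) = - 25 \left(81 - - \frac{9599}{6642}\right) = - 25 \left(81 + \frac{9599}{6642}\right) = \left(-25\right) \frac{547601}{6642} = - \frac{13690025}{6642}$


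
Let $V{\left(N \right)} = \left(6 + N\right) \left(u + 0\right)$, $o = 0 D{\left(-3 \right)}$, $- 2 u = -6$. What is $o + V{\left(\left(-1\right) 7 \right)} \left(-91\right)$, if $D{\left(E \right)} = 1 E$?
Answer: $273$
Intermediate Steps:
$u = 3$ ($u = \left(- \frac{1}{2}\right) \left(-6\right) = 3$)
$D{\left(E \right)} = E$
$o = 0$ ($o = 0 \left(-3\right) = 0$)
$V{\left(N \right)} = 18 + 3 N$ ($V{\left(N \right)} = \left(6 + N\right) \left(3 + 0\right) = \left(6 + N\right) 3 = 18 + 3 N$)
$o + V{\left(\left(-1\right) 7 \right)} \left(-91\right) = 0 + \left(18 + 3 \left(\left(-1\right) 7\right)\right) \left(-91\right) = 0 + \left(18 + 3 \left(-7\right)\right) \left(-91\right) = 0 + \left(18 - 21\right) \left(-91\right) = 0 - -273 = 0 + 273 = 273$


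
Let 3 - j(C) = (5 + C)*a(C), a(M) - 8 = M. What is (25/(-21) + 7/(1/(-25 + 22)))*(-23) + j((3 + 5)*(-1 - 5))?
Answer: -25339/21 ≈ -1206.6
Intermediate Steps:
a(M) = 8 + M
j(C) = 3 - (5 + C)*(8 + C)
(25/(-21) + 7/(1/(-25 + 22)))*(-23) + j((3 + 5)*(-1 - 5)) = (25/(-21) + 7/(1/(-25 + 22)))*(-23) + (-37 - ((3 + 5)*(-1 - 5))² - 13*(3 + 5)*(-1 - 5)) = (25*(-1/21) + 7/(1/(-3)))*(-23) + (-37 - (8*(-6))² - 104*(-6)) = (-25/21 + 7/(-⅓))*(-23) + (-37 - 1*(-48)² - 13*(-48)) = (-25/21 + 7*(-3))*(-23) + (-37 - 1*2304 + 624) = (-25/21 - 21)*(-23) + (-37 - 2304 + 624) = -466/21*(-23) - 1717 = 10718/21 - 1717 = -25339/21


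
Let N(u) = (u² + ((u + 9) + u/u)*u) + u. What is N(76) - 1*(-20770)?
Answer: 33158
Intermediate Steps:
N(u) = u + u² + u*(10 + u) (N(u) = (u² + ((9 + u) + 1)*u) + u = (u² + (10 + u)*u) + u = (u² + u*(10 + u)) + u = u + u² + u*(10 + u))
N(76) - 1*(-20770) = 76*(11 + 2*76) - 1*(-20770) = 76*(11 + 152) + 20770 = 76*163 + 20770 = 12388 + 20770 = 33158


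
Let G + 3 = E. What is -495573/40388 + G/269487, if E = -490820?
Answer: -153373840375/10884040956 ≈ -14.092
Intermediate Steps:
G = -490823 (G = -3 - 490820 = -490823)
-495573/40388 + G/269487 = -495573/40388 - 490823/269487 = -153373840375/10884040956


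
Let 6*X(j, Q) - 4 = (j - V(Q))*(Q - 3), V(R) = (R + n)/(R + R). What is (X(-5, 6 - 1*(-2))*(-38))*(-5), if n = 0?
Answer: -4465/6 ≈ -744.17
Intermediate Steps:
V(R) = ½ (V(R) = (R + 0)/(R + R) = R/((2*R)) = R*(1/(2*R)) = ½)
X(j, Q) = ⅔ + (-3 + Q)*(-½ + j)/6 (X(j, Q) = ⅔ + ((j - 1*½)*(Q - 3))/6 = ⅔ + ((j - ½)*(-3 + Q))/6 = ⅔ + ((-½ + j)*(-3 + Q))/6 = ⅔ + ((-3 + Q)*(-½ + j))/6 = ⅔ + (-3 + Q)*(-½ + j)/6)
(X(-5, 6 - 1*(-2))*(-38))*(-5) = ((11/12 - ½*(-5) - (6 - 1*(-2))/12 + (⅙)*(6 - 1*(-2))*(-5))*(-38))*(-5) = ((11/12 + 5/2 - (6 + 2)/12 + (⅙)*(6 + 2)*(-5))*(-38))*(-5) = ((11/12 + 5/2 - 1/12*8 + (⅙)*8*(-5))*(-38))*(-5) = ((11/12 + 5/2 - ⅔ - 20/3)*(-38))*(-5) = -47/12*(-38)*(-5) = (893/6)*(-5) = -4465/6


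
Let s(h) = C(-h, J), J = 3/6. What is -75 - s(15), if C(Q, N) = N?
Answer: -151/2 ≈ -75.500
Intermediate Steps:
J = ½ (J = 3*(⅙) = ½ ≈ 0.50000)
s(h) = ½
-75 - s(15) = -75 - 1*½ = -75 - ½ = -151/2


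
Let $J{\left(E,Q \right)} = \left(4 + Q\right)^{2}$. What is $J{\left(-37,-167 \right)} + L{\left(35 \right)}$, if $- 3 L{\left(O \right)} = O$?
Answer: $\frac{79672}{3} \approx 26557.0$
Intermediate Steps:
$L{\left(O \right)} = - \frac{O}{3}$
$J{\left(-37,-167 \right)} + L{\left(35 \right)} = \left(4 - 167\right)^{2} - \frac{35}{3} = \left(-163\right)^{2} - \frac{35}{3} = 26569 - \frac{35}{3} = \frac{79672}{3}$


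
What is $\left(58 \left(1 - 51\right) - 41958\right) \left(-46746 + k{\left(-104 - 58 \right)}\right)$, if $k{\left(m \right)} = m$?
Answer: $2104199064$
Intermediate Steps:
$\left(58 \left(1 - 51\right) - 41958\right) \left(-46746 + k{\left(-104 - 58 \right)}\right) = \left(58 \left(1 - 51\right) - 41958\right) \left(-46746 - 162\right) = \left(58 \left(-50\right) - 41958\right) \left(-46746 - 162\right) = \left(-2900 - 41958\right) \left(-46746 - 162\right) = \left(-44858\right) \left(-46908\right) = 2104199064$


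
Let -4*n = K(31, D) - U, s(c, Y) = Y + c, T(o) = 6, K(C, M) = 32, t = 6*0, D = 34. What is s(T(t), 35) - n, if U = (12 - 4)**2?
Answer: 33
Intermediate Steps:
t = 0
U = 64 (U = 8**2 = 64)
n = 8 (n = -(32 - 1*64)/4 = -(32 - 64)/4 = -1/4*(-32) = 8)
s(T(t), 35) - n = (35 + 6) - 1*8 = 41 - 8 = 33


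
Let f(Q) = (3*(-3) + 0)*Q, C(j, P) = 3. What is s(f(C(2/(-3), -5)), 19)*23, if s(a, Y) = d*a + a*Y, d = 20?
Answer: -24219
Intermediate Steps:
f(Q) = -9*Q (f(Q) = (-9 + 0)*Q = -9*Q)
s(a, Y) = 20*a + Y*a (s(a, Y) = 20*a + a*Y = 20*a + Y*a)
s(f(C(2/(-3), -5)), 19)*23 = ((-9*3)*(20 + 19))*23 = -27*39*23 = -1053*23 = -24219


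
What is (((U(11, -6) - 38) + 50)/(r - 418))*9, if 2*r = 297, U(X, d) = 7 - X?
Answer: -144/539 ≈ -0.26716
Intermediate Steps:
r = 297/2 (r = (½)*297 = 297/2 ≈ 148.50)
(((U(11, -6) - 38) + 50)/(r - 418))*9 = ((((7 - 1*11) - 38) + 50)/(297/2 - 418))*9 = ((((7 - 11) - 38) + 50)/(-539/2))*9 = (((-4 - 38) + 50)*(-2/539))*9 = ((-42 + 50)*(-2/539))*9 = (8*(-2/539))*9 = -16/539*9 = -144/539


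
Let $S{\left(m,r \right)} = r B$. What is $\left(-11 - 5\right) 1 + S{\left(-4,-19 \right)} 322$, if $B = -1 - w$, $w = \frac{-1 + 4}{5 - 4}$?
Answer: $24456$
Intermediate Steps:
$w = 3$ ($w = \frac{3}{1} = 3 \cdot 1 = 3$)
$B = -4$ ($B = -1 - 3 = -4$)
$S{\left(m,r \right)} = - 4 r$ ($S{\left(m,r \right)} = r \left(-4\right) = - 4 r$)
$\left(-11 - 5\right) 1 + S{\left(-4,-19 \right)} 322 = \left(-11 - 5\right) 1 + \left(-4\right) \left(-19\right) 322 = \left(-16\right) 1 + 76 \cdot 322 = -16 + 24472 = 24456$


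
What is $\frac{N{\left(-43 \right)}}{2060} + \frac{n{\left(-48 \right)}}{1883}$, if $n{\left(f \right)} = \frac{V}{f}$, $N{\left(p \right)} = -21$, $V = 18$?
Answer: $- \frac{80631}{7757960} \approx -0.010393$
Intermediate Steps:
$n{\left(f \right)} = \frac{18}{f}$
$\frac{N{\left(-43 \right)}}{2060} + \frac{n{\left(-48 \right)}}{1883} = - \frac{21}{2060} + \frac{18 \frac{1}{-48}}{1883} = \left(-21\right) \frac{1}{2060} + 18 \left(- \frac{1}{48}\right) \frac{1}{1883} = - \frac{21}{2060} - \frac{3}{15064} = - \frac{80631}{7757960}$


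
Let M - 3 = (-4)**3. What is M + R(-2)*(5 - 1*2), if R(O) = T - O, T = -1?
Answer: -58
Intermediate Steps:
M = -61 (M = 3 + (-4)**3 = 3 - 64 = -61)
R(O) = -1 - O
M + R(-2)*(5 - 1*2) = -61 + (-1 - 1*(-2))*(5 - 1*2) = -61 + (-1 + 2)*(5 - 2) = -61 + 1*3 = -61 + 3 = -58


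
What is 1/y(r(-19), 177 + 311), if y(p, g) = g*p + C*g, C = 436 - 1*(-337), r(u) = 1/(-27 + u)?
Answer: 23/8675908 ≈ 2.6510e-6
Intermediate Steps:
C = 773 (C = 436 + 337 = 773)
y(p, g) = 773*g + g*p (y(p, g) = g*p + 773*g = 773*g + g*p)
1/y(r(-19), 177 + 311) = 1/((177 + 311)*(773 + 1/(-27 - 19))) = 1/(488*(773 + 1/(-46))) = 1/(488*(773 - 1/46)) = 1/(488*(35557/46)) = 1/(8675908/23) = 23/8675908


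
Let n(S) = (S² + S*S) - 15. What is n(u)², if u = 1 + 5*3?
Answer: 247009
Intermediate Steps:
u = 16 (u = 1 + 15 = 16)
n(S) = -15 + 2*S² (n(S) = (S² + S²) - 15 = 2*S² - 15 = -15 + 2*S²)
n(u)² = (-15 + 2*16²)² = (-15 + 2*256)² = (-15 + 512)² = 497² = 247009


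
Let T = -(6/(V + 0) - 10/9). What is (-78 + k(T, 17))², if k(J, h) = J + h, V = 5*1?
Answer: 7557001/2025 ≈ 3731.9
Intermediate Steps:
V = 5
T = -4/45 (T = -(6/(5 + 0) - 10/9) = -(6/5 - 10*⅑) = -(6*(⅕) - 10/9) = -(6/5 - 10/9) = -1*4/45 = -4/45 ≈ -0.088889)
(-78 + k(T, 17))² = (-78 + (-4/45 + 17))² = (-78 + 761/45)² = (-2749/45)² = 7557001/2025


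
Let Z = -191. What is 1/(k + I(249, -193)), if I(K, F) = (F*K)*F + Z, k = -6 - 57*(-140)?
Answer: 1/9282784 ≈ 1.0773e-7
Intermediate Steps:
k = 7974 (k = -6 + 7980 = 7974)
I(K, F) = -191 + K*F² (I(K, F) = (F*K)*F - 191 = K*F² - 191 = -191 + K*F²)
1/(k + I(249, -193)) = 1/(7974 + (-191 + 249*(-193)²)) = 1/(7974 + (-191 + 249*37249)) = 1/(7974 + (-191 + 9275001)) = 1/(7974 + 9274810) = 1/9282784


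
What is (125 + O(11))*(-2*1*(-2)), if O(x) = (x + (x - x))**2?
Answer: 984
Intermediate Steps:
O(x) = x**2 (O(x) = (x + 0)**2 = x**2)
(125 + O(11))*(-2*1*(-2)) = (125 + 11**2)*(-2*1*(-2)) = (125 + 121)*(-2*(-2)) = 246*4 = 984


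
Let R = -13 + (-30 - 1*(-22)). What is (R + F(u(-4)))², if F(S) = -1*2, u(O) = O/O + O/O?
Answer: 529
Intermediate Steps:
u(O) = 2 (u(O) = 1 + 1 = 2)
F(S) = -2
R = -21 (R = -13 + (-30 + 22) = -13 - 8 = -21)
(R + F(u(-4)))² = (-21 - 2)² = (-23)² = 529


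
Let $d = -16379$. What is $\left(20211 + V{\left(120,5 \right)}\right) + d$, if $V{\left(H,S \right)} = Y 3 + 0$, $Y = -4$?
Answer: $3820$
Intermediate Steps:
$V{\left(H,S \right)} = -12$ ($V{\left(H,S \right)} = \left(-4\right) 3 + 0 = -12 + 0 = -12$)
$\left(20211 + V{\left(120,5 \right)}\right) + d = \left(20211 - 12\right) - 16379 = 20199 - 16379 = 3820$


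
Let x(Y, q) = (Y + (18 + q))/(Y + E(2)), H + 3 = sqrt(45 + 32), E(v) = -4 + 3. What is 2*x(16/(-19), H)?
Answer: -538/35 - 38*sqrt(77)/35 ≈ -24.899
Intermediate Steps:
E(v) = -1
H = -3 + sqrt(77) (H = -3 + sqrt(45 + 32) = -3 + sqrt(77) ≈ 5.7750)
x(Y, q) = (18 + Y + q)/(-1 + Y) (x(Y, q) = (Y + (18 + q))/(Y - 1) = (18 + Y + q)/(-1 + Y))
2*x(16/(-19), H) = 2*((18 + 16/(-19) + (-3 + sqrt(77)))/(-1 + 16/(-19))) = 2*((18 + 16*(-1/19) + (-3 + sqrt(77)))/(-1 + 16*(-1/19))) = 2*((18 - 16/19 + (-3 + sqrt(77)))/(-1 - 16/19)) = 2*((269/19 + sqrt(77))/(-35/19)) = 2*(-19*(269/19 + sqrt(77))/35) = 2*(-269/35 - 19*sqrt(77)/35) = -538/35 - 38*sqrt(77)/35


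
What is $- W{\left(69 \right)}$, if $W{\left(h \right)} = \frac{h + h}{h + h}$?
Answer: $-1$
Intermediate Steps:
$W{\left(h \right)} = 1$ ($W{\left(h \right)} = \frac{2 h}{2 h} = 2 h \frac{1}{2 h} = 1$)
$- W{\left(69 \right)} = \left(-1\right) 1 = -1$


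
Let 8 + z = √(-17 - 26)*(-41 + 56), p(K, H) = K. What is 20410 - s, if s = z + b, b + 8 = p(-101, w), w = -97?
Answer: 20527 - 15*I*√43 ≈ 20527.0 - 98.362*I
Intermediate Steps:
b = -109 (b = -8 - 101 = -109)
z = -8 + 15*I*√43 (z = -8 + √(-17 - 26)*(-41 + 56) = -8 + √(-43)*15 = -8 + (I*√43)*15 = -8 + 15*I*√43 ≈ -8.0 + 98.362*I)
s = -117 + 15*I*√43 (s = (-8 + 15*I*√43) - 109 = -117 + 15*I*√43 ≈ -117.0 + 98.362*I)
20410 - s = 20410 - (-117 + 15*I*√43) = 20410 + (117 - 15*I*√43) = 20527 - 15*I*√43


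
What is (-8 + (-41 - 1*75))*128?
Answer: -15872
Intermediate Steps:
(-8 + (-41 - 1*75))*128 = (-8 + (-41 - 75))*128 = (-8 - 116)*128 = -124*128 = -15872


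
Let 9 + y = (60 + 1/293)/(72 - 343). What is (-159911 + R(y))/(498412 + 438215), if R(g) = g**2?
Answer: -1007676566444335/5905280011252443 ≈ -0.17064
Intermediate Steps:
y = -732208/79403 (y = -9 + (60 + 1/293)/(72 - 343) = -9 + (60 + 1/293)/(-271) = -9 + (17581/293)*(-1/271) = -9 - 17581/79403 = -732208/79403 ≈ -9.2214)
(-159911 + R(y))/(498412 + 438215) = (-159911 + (-732208/79403)**2)/(498412 + 438215) = (-159911 + 536128555264/6304836409)/936627 = -1007676566444335/6304836409*1/936627 = -1007676566444335/5905280011252443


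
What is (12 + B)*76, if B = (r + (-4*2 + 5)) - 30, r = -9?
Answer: -2280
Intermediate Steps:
B = -42 (B = (-9 + (-4*2 + 5)) - 30 = (-9 + (-8 + 5)) - 30 = (-9 - 3) - 30 = -12 - 30 = -42)
(12 + B)*76 = (12 - 42)*76 = -30*76 = -2280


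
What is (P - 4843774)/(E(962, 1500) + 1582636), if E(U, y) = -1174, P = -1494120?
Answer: -3168947/790731 ≈ -4.0076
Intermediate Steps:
(P - 4843774)/(E(962, 1500) + 1582636) = (-1494120 - 4843774)/(-1174 + 1582636) = -6337894/1581462 = -6337894*1/1581462 = -3168947/790731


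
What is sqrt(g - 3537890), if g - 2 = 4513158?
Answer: sqrt(975270) ≈ 987.56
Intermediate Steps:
g = 4513160 (g = 2 + 4513158 = 4513160)
sqrt(g - 3537890) = sqrt(4513160 - 3537890) = sqrt(975270)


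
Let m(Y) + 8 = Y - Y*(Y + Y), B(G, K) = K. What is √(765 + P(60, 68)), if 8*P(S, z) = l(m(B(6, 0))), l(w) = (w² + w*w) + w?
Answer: 2*√195 ≈ 27.928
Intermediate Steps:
m(Y) = -8 + Y - 2*Y² (m(Y) = -8 + (Y - Y*(Y + Y)) = -8 + (Y - Y*2*Y) = -8 + (Y - 2*Y²) = -8 + Y - 2*Y²)
l(w) = w + 2*w² (l(w) = (w² + w²) + w = 2*w² + w = w + 2*w²)
P(S, z) = 15 (P(S, z) = ((-8 + 0 - 2*0²)*(1 + 2*(-8 + 0 - 2*0²)))/8 = ((-8 + 0 - 2*0)*(1 + 2*(-8 + 0 - 2*0)))/8 = ((-8 + 0 + 0)*(1 + 2*(-8 + 0 + 0)))/8 = (-8*(1 + 2*(-8)))/8 = (-8*(1 - 16))/8 = (-8*(-15))/8 = (⅛)*120 = 15)
√(765 + P(60, 68)) = √(765 + 15) = √780 = 2*√195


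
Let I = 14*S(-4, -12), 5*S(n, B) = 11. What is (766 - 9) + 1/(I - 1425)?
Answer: 5277042/6971 ≈ 757.00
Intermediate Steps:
S(n, B) = 11/5 (S(n, B) = (⅕)*11 = 11/5)
I = 154/5 (I = 14*(11/5) = 154/5 ≈ 30.800)
(766 - 9) + 1/(I - 1425) = (766 - 9) + 1/(154/5 - 1425) = 757 + 1/(-6971/5) = 757 - 5/6971 = 5277042/6971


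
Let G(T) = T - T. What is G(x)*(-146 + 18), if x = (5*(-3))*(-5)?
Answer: 0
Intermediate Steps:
x = 75 (x = -15*(-5) = 75)
G(T) = 0
G(x)*(-146 + 18) = 0*(-146 + 18) = 0*(-128) = 0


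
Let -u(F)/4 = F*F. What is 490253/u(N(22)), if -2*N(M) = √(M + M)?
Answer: -490253/44 ≈ -11142.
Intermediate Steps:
N(M) = -√2*√M/2 (N(M) = -√(M + M)/2 = -√2*√M/2)
u(F) = -4*F² (u(F) = -4*F*F = -4*F²)
490253/u(N(22)) = 490253/((-4*(-√2*√22/2)²)) = 490253/((-4*(-√11)²)) = 490253/((-4*11)) = 490253/(-44) = 490253*(-1/44) = -490253/44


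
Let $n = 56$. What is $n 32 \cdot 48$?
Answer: $86016$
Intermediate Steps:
$n 32 \cdot 48 = 56 \cdot 32 \cdot 48 = 1792 \cdot 48 = 86016$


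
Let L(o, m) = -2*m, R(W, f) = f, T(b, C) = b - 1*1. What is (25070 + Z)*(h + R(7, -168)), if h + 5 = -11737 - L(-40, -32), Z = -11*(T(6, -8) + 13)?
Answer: -297817328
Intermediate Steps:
T(b, C) = -1 + b (T(b, C) = b - 1 = -1 + b)
Z = -198 (Z = -11*((-1 + 6) + 13) = -11*(5 + 13) = -11*18 = -198)
h = -11806 (h = -5 + (-11737 - (-2)*(-32)) = -5 + (-11737 - 1*64) = -5 + (-11737 - 64) = -5 - 11801 = -11806)
(25070 + Z)*(h + R(7, -168)) = (25070 - 198)*(-11806 - 168) = 24872*(-11974) = -297817328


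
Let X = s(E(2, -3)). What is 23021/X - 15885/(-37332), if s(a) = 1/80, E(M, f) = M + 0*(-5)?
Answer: 7639290405/4148 ≈ 1.8417e+6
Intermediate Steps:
E(M, f) = M (E(M, f) = M + 0 = M)
s(a) = 1/80
X = 1/80 ≈ 0.012500
23021/X - 15885/(-37332) = 23021/(1/80) - 15885/(-37332) = 23021*80 - 15885*(-1/37332) = 1841680 + 1765/4148 = 7639290405/4148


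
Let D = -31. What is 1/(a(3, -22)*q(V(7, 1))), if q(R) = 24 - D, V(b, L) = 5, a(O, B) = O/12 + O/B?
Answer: 4/25 ≈ 0.16000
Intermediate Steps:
a(O, B) = O/12 + O/B (a(O, B) = O*(1/12) + O/B = O/12 + O/B)
q(R) = 55 (q(R) = 24 - 1*(-31) = 24 + 31 = 55)
1/(a(3, -22)*q(V(7, 1))) = 1/(((1/12)*3 + 3/(-22))*55) = 1/((1/4 + 3*(-1/22))*55) = 1/((1/4 - 3/22)*55) = 1/((5/44)*55) = 1/(25/4) = 4/25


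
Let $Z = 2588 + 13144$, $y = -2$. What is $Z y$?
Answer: $-31464$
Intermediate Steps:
$Z = 15732$
$Z y = 15732 \left(-2\right) = -31464$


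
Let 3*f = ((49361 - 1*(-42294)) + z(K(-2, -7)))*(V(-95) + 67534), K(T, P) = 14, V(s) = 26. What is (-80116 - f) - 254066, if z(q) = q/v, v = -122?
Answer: -125928534062/61 ≈ -2.0644e+9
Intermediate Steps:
z(q) = -q/122 (z(q) = q/(-122) = q*(-1/122) = -q/122)
f = 125908148960/61 (f = (((49361 - 1*(-42294)) - 1/122*14)*(26 + 67534))/3 = (((49361 + 42294) - 7/61)*67560)/3 = ((91655 - 7/61)*67560)/3 = ((5590948/61)*67560)/3 = (⅓)*(377724446880/61) = 125908148960/61 ≈ 2.0641e+9)
(-80116 - f) - 254066 = (-80116 - 1*125908148960/61) - 254066 = (-80116 - 125908148960/61) - 254066 = -125913036036/61 - 254066 = -125928534062/61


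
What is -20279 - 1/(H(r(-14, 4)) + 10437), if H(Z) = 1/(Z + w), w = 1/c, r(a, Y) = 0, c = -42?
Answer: -210800206/10395 ≈ -20279.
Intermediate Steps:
w = -1/42 (w = 1/(-42) = -1/42 ≈ -0.023810)
H(Z) = 1/(-1/42 + Z) (H(Z) = 1/(Z - 1/42) = 1/(-1/42 + Z))
-20279 - 1/(H(r(-14, 4)) + 10437) = -20279 - 1/(42/(-1 + 42*0) + 10437) = -20279 - 1/(42/(-1 + 0) + 10437) = -20279 - 1/(42/(-1) + 10437) = -20279 - 1/(42*(-1) + 10437) = -20279 - 1/(-42 + 10437) = -20279 - 1/10395 = -210800206/10395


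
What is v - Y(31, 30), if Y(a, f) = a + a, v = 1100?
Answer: 1038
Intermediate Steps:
Y(a, f) = 2*a
v - Y(31, 30) = 1100 - 2*31 = 1100 - 1*62 = 1100 - 62 = 1038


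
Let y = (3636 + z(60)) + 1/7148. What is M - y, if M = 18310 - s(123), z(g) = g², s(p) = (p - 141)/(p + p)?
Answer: 3245456435/293068 ≈ 11074.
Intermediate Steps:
s(p) = (-141 + p)/(2*p) (s(p) = (-141 + p)/((2*p)) = (-141 + p)*(1/(2*p)) = (-141 + p)/(2*p))
y = 51722929/7148 (y = (3636 + 60²) + 1/7148 = (3636 + 3600) + 1/7148 = 7236 + 1/7148 = 51722929/7148 ≈ 7236.0)
M = 750713/41 (M = 18310 - (-141 + 123)/(2*123) = 18310 - (-18)/(2*123) = 18310 - 1*(-3/41) = 18310 + 3/41 = 750713/41 ≈ 18310.)
M - y = 750713/41 - 1*51722929/7148 = 750713/41 - 51722929/7148 = 3245456435/293068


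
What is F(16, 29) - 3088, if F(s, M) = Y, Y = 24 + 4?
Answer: -3060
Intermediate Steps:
Y = 28
F(s, M) = 28
F(16, 29) - 3088 = 28 - 3088 = -3060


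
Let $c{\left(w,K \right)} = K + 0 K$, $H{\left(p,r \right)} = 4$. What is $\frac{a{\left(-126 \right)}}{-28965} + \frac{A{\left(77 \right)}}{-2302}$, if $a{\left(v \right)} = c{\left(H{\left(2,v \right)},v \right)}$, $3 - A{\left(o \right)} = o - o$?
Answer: $\frac{67719}{22225810} \approx 0.0030469$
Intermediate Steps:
$A{\left(o \right)} = 3$ ($A{\left(o \right)} = 3 - \left(o - o\right) = 3 - 0 = 3 + 0 = 3$)
$c{\left(w,K \right)} = K$ ($c{\left(w,K \right)} = K + 0 = K$)
$a{\left(v \right)} = v$
$\frac{a{\left(-126 \right)}}{-28965} + \frac{A{\left(77 \right)}}{-2302} = - \frac{126}{-28965} + \frac{3}{-2302} = \left(-126\right) \left(- \frac{1}{28965}\right) + 3 \left(- \frac{1}{2302}\right) = \frac{42}{9655} - \frac{3}{2302} = \frac{67719}{22225810}$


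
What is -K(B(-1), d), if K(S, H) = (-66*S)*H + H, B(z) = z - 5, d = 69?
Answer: -27393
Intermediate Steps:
B(z) = -5 + z
K(S, H) = H - 66*H*S (K(S, H) = -66*H*S + H = H - 66*H*S)
-K(B(-1), d) = -69*(1 - 66*(-5 - 1)) = -69*(1 - 66*(-6)) = -69*(1 + 396) = -69*397 = -1*27393 = -27393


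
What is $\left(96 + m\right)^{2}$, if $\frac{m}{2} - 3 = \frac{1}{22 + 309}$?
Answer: $\frac{1140007696}{109561} \approx 10405.0$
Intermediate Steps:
$m = \frac{1988}{331}$ ($m = 6 + \frac{2}{22 + 309} = 6 + \frac{2}{331} = \frac{1988}{331} \approx 6.006$)
$\left(96 + m\right)^{2} = \left(96 + \frac{1988}{331}\right)^{2} = \left(\frac{33764}{331}\right)^{2} = \frac{1140007696}{109561}$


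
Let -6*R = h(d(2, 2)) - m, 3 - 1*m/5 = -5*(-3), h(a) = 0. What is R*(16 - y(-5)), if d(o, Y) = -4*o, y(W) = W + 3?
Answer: -180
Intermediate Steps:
y(W) = 3 + W
m = -60 (m = 15 - (-25)*(-3) = 15 - 5*15 = 15 - 75 = -60)
R = -10 (R = -(0 - 1*(-60))/6 = -(0 + 60)/6 = -⅙*60 = -10)
R*(16 - y(-5)) = -10*(16 - (3 - 5)) = -10*(16 - 1*(-2)) = -10*(16 + 2) = -10*18 = -180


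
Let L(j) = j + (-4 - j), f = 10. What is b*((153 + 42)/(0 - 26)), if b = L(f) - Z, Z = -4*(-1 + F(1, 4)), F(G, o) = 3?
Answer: -30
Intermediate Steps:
L(j) = -4
Z = -8 (Z = -4*(-1 + 3) = -4*2 = -8)
b = 4 (b = -4 - 1*(-8) = -4 + 8 = 4)
b*((153 + 42)/(0 - 26)) = 4*((153 + 42)/(0 - 26)) = 4*(195/(-26)) = 4*(195*(-1/26)) = 4*(-15/2) = -30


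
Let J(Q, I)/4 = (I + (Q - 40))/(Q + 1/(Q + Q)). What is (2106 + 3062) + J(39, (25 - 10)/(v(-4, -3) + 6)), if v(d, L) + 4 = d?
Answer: 924916/179 ≈ 5167.1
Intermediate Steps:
v(d, L) = -4 + d
J(Q, I) = 4*(-40 + I + Q)/(Q + 1/(2*Q)) (J(Q, I) = 4*((I + (Q - 40))/(Q + 1/(Q + Q))) = 4*((I + (-40 + Q))/(Q + 1/(2*Q))) = 4*((-40 + I + Q)/(Q + 1/(2*Q))) = 4*(-40 + I + Q)/(Q + 1/(2*Q)))
(2106 + 3062) + J(39, (25 - 10)/(v(-4, -3) + 6)) = (2106 + 3062) + 8*39*(-40 + (25 - 10)/((-4 - 4) + 6) + 39)/(1 + 2*39**2) = 5168 + 8*39*(-40 + 15/(-8 + 6) + 39)/(1 + 2*1521) = 5168 + 8*39*(-40 + 15/(-2) + 39)/(1 + 3042) = 5168 + 8*39*(-40 + 15*(-1/2) + 39)/3043 = 5168 + 8*39*(1/3043)*(-40 - 15/2 + 39) = 5168 + 8*39*(1/3043)*(-17/2) = 5168 - 156/179 = 924916/179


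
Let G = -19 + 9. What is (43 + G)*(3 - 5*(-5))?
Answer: 924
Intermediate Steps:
G = -10
(43 + G)*(3 - 5*(-5)) = (43 - 10)*(3 - 5*(-5)) = 33*(3 + 25) = 33*28 = 924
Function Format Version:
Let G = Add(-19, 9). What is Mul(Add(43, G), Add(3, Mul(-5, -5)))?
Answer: 924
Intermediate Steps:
G = -10
Mul(Add(43, G), Add(3, Mul(-5, -5))) = Mul(Add(43, -10), Add(3, Mul(-5, -5))) = Mul(33, Add(3, 25)) = Mul(33, 28) = 924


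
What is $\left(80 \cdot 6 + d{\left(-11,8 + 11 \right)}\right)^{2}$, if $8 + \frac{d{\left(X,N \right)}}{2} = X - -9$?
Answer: $211600$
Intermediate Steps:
$d{\left(X,N \right)} = 2 + 2 X$ ($d{\left(X,N \right)} = -16 + 2 \left(X - -9\right) = -16 + 2 \left(X + 9\right) = -16 + 2 \left(9 + X\right) = -16 + \left(18 + 2 X\right) = 2 + 2 X$)
$\left(80 \cdot 6 + d{\left(-11,8 + 11 \right)}\right)^{2} = \left(80 \cdot 6 + \left(2 + 2 \left(-11\right)\right)\right)^{2} = \left(480 + \left(2 - 22\right)\right)^{2} = \left(480 - 20\right)^{2} = 460^{2} = 211600$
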